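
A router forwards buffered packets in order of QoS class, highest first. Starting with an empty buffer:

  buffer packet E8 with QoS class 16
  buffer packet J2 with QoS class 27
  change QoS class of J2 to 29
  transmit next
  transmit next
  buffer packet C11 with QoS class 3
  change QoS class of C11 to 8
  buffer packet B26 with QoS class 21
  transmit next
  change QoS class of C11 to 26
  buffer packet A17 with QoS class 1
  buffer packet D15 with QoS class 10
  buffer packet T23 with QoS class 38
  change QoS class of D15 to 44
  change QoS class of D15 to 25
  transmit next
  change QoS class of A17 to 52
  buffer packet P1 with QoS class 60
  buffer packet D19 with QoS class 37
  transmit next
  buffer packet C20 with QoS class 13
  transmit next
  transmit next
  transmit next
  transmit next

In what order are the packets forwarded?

add E8 (QoS class 16) → {E8:16}
add J2 (QoS class 27) → {J2:27, E8:16}
update J2 to QoS class 29 → {J2:29, E8:16}
transmit next → J2; now {E8:16}
transmit next → E8; now {}
add C11 (QoS class 3) → {C11:3}
update C11 to QoS class 8 → {C11:8}
add B26 (QoS class 21) → {B26:21, C11:8}
transmit next → B26; now {C11:8}
update C11 to QoS class 26 → {C11:26}
add A17 (QoS class 1) → {C11:26, A17:1}
add D15 (QoS class 10) → {C11:26, D15:10, A17:1}
add T23 (QoS class 38) → {T23:38, C11:26, D15:10, A17:1}
update D15 to QoS class 44 → {D15:44, T23:38, C11:26, A17:1}
update D15 to QoS class 25 → {T23:38, C11:26, D15:25, A17:1}
transmit next → T23; now {C11:26, D15:25, A17:1}
update A17 to QoS class 52 → {A17:52, C11:26, D15:25}
add P1 (QoS class 60) → {P1:60, A17:52, C11:26, D15:25}
add D19 (QoS class 37) → {P1:60, A17:52, D19:37, C11:26, D15:25}
transmit next → P1; now {A17:52, D19:37, C11:26, D15:25}
add C20 (QoS class 13) → {A17:52, D19:37, C11:26, D15:25, C20:13}
transmit next → A17; now {D19:37, C11:26, D15:25, C20:13}
transmit next → D19; now {C11:26, D15:25, C20:13}
transmit next → C11; now {D15:25, C20:13}
transmit next → D15; now {C20:13}

J2 → E8 → B26 → T23 → P1 → A17 → D19 → C11 → D15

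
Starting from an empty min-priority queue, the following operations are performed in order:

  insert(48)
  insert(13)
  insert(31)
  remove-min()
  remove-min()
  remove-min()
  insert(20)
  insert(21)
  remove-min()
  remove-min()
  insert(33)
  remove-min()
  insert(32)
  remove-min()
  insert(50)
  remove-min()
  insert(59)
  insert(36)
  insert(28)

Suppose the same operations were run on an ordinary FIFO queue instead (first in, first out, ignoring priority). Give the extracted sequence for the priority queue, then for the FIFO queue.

priority queue: 13, 31, 48, 20, 21, 33, 32, 50; FIFO queue: 48, 13, 31, 20, 21, 33, 32, 50

insert 48 → {48}
insert 13 → {13, 48}
insert 31 → {13, 31, 48}
remove-min → 13; now {31, 48}
remove-min → 31; now {48}
remove-min → 48; now {}
insert 20 → {20}
insert 21 → {20, 21}
remove-min → 20; now {21}
remove-min → 21; now {}
insert 33 → {33}
remove-min → 33; now {}
insert 32 → {32}
remove-min → 32; now {}
insert 50 → {50}
remove-min → 50; now {}
insert 59 → {59}
insert 36 → {36, 59}
insert 28 → {28, 36, 59}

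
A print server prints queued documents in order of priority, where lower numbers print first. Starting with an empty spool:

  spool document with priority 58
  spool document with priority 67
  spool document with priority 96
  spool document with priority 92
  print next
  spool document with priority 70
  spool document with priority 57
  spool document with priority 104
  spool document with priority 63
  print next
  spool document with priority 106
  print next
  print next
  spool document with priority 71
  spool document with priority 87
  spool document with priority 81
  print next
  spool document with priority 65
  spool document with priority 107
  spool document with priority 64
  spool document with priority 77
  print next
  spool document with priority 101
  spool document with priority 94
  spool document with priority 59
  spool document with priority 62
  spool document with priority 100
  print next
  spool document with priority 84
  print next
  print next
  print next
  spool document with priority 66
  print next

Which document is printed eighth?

62

insert 58 → {58}
insert 67 → {58, 67}
insert 96 → {58, 67, 96}
insert 92 → {58, 67, 92, 96}
print next → 58; now {67, 92, 96}
insert 70 → {67, 70, 92, 96}
insert 57 → {57, 67, 70, 92, 96}
insert 104 → {57, 67, 70, 92, 96, 104}
insert 63 → {57, 63, 67, 70, 92, 96, 104}
print next → 57; now {63, 67, 70, 92, 96, 104}
insert 106 → {63, 67, 70, 92, 96, 104, 106}
print next → 63; now {67, 70, 92, 96, 104, 106}
print next → 67; now {70, 92, 96, 104, 106}
insert 71 → {70, 71, 92, 96, 104, 106}
insert 87 → {70, 71, 87, 92, 96, 104, 106}
insert 81 → {70, 71, 81, 87, 92, 96, 104, 106}
print next → 70; now {71, 81, 87, 92, 96, 104, 106}
insert 65 → {65, 71, 81, 87, 92, 96, 104, 106}
insert 107 → {65, 71, 81, 87, 92, 96, 104, 106, 107}
insert 64 → {64, 65, 71, 81, 87, 92, 96, 104, 106, 107}
insert 77 → {64, 65, 71, 77, 81, 87, 92, 96, 104, 106, 107}
print next → 64; now {65, 71, 77, 81, 87, 92, 96, 104, 106, 107}
insert 101 → {65, 71, 77, 81, 87, 92, 96, 101, 104, 106, 107}
insert 94 → {65, 71, 77, 81, 87, 92, 94, 96, 101, 104, 106, 107}
insert 59 → {59, 65, 71, 77, 81, 87, 92, 94, 96, 101, 104, 106, 107}
insert 62 → {59, 62, 65, 71, 77, 81, 87, 92, 94, 96, 101, 104, 106, 107}
insert 100 → {59, 62, 65, 71, 77, 81, 87, 92, 94, 96, 100, 101, 104, 106, 107}
print next → 59; now {62, 65, 71, 77, 81, 87, 92, 94, 96, 100, 101, 104, 106, 107}
insert 84 → {62, 65, 71, 77, 81, 84, 87, 92, 94, 96, 100, 101, 104, 106, 107}
print next → 62; now {65, 71, 77, 81, 84, 87, 92, 94, 96, 100, 101, 104, 106, 107}
print next → 65; now {71, 77, 81, 84, 87, 92, 94, 96, 100, 101, 104, 106, 107}
print next → 71; now {77, 81, 84, 87, 92, 94, 96, 100, 101, 104, 106, 107}
insert 66 → {66, 77, 81, 84, 87, 92, 94, 96, 100, 101, 104, 106, 107}
print next → 66; now {77, 81, 84, 87, 92, 94, 96, 100, 101, 104, 106, 107}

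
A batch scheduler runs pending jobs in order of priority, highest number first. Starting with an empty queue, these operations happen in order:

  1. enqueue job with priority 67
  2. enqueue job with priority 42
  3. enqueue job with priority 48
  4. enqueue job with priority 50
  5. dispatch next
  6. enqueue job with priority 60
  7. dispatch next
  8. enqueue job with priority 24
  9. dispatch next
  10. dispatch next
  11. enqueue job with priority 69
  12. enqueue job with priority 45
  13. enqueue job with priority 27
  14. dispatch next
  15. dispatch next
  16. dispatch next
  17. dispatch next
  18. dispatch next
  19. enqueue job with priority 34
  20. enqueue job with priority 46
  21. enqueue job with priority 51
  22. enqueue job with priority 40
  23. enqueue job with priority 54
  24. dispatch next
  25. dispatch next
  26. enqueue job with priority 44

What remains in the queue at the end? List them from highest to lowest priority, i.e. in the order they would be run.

insert 67 → {67}
insert 42 → {67, 42}
insert 48 → {67, 48, 42}
insert 50 → {67, 50, 48, 42}
dispatch next → 67; now {50, 48, 42}
insert 60 → {60, 50, 48, 42}
dispatch next → 60; now {50, 48, 42}
insert 24 → {50, 48, 42, 24}
dispatch next → 50; now {48, 42, 24}
dispatch next → 48; now {42, 24}
insert 69 → {69, 42, 24}
insert 45 → {69, 45, 42, 24}
insert 27 → {69, 45, 42, 27, 24}
dispatch next → 69; now {45, 42, 27, 24}
dispatch next → 45; now {42, 27, 24}
dispatch next → 42; now {27, 24}
dispatch next → 27; now {24}
dispatch next → 24; now {}
insert 34 → {34}
insert 46 → {46, 34}
insert 51 → {51, 46, 34}
insert 40 → {51, 46, 40, 34}
insert 54 → {54, 51, 46, 40, 34}
dispatch next → 54; now {51, 46, 40, 34}
dispatch next → 51; now {46, 40, 34}
insert 44 → {46, 44, 40, 34}

[46, 44, 40, 34]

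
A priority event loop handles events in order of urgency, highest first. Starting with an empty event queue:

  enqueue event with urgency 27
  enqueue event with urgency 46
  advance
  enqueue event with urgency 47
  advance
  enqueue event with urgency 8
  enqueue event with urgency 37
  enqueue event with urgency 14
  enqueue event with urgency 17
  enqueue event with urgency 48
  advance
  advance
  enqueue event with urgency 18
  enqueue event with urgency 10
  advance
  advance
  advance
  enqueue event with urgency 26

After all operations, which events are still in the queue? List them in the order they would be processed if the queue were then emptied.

[26, 14, 10, 8]

insert 27 → {27}
insert 46 → {46, 27}
advance → 46; now {27}
insert 47 → {47, 27}
advance → 47; now {27}
insert 8 → {27, 8}
insert 37 → {37, 27, 8}
insert 14 → {37, 27, 14, 8}
insert 17 → {37, 27, 17, 14, 8}
insert 48 → {48, 37, 27, 17, 14, 8}
advance → 48; now {37, 27, 17, 14, 8}
advance → 37; now {27, 17, 14, 8}
insert 18 → {27, 18, 17, 14, 8}
insert 10 → {27, 18, 17, 14, 10, 8}
advance → 27; now {18, 17, 14, 10, 8}
advance → 18; now {17, 14, 10, 8}
advance → 17; now {14, 10, 8}
insert 26 → {26, 14, 10, 8}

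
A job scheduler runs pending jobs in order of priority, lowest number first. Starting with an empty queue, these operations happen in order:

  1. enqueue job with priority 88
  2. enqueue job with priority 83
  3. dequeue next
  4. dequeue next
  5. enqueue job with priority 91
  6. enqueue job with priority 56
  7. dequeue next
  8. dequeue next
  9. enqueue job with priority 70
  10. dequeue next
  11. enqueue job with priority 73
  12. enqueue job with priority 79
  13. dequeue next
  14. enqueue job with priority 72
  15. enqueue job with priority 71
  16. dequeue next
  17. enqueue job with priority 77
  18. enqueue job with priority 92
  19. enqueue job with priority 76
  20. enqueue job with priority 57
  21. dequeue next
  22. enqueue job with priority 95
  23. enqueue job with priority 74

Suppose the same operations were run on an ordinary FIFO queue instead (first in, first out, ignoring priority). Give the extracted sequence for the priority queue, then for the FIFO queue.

insert 88 → {88}
insert 83 → {83, 88}
dequeue next → 83; now {88}
dequeue next → 88; now {}
insert 91 → {91}
insert 56 → {56, 91}
dequeue next → 56; now {91}
dequeue next → 91; now {}
insert 70 → {70}
dequeue next → 70; now {}
insert 73 → {73}
insert 79 → {73, 79}
dequeue next → 73; now {79}
insert 72 → {72, 79}
insert 71 → {71, 72, 79}
dequeue next → 71; now {72, 79}
insert 77 → {72, 77, 79}
insert 92 → {72, 77, 79, 92}
insert 76 → {72, 76, 77, 79, 92}
insert 57 → {57, 72, 76, 77, 79, 92}
dequeue next → 57; now {72, 76, 77, 79, 92}
insert 95 → {72, 76, 77, 79, 92, 95}
insert 74 → {72, 74, 76, 77, 79, 92, 95}

priority queue: 83, 88, 56, 91, 70, 73, 71, 57; FIFO queue: 88 → 83 → 91 → 56 → 70 → 73 → 79 → 72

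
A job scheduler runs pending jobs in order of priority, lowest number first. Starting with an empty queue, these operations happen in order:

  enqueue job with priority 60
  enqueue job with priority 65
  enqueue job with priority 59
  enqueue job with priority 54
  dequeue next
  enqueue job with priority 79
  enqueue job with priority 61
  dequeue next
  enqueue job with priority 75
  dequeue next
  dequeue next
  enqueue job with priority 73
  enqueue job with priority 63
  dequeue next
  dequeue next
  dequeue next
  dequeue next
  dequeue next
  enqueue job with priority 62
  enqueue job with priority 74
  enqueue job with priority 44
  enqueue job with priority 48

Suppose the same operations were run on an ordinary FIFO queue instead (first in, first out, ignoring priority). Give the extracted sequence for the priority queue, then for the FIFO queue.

insert 60 → {60}
insert 65 → {60, 65}
insert 59 → {59, 60, 65}
insert 54 → {54, 59, 60, 65}
dequeue next → 54; now {59, 60, 65}
insert 79 → {59, 60, 65, 79}
insert 61 → {59, 60, 61, 65, 79}
dequeue next → 59; now {60, 61, 65, 79}
insert 75 → {60, 61, 65, 75, 79}
dequeue next → 60; now {61, 65, 75, 79}
dequeue next → 61; now {65, 75, 79}
insert 73 → {65, 73, 75, 79}
insert 63 → {63, 65, 73, 75, 79}
dequeue next → 63; now {65, 73, 75, 79}
dequeue next → 65; now {73, 75, 79}
dequeue next → 73; now {75, 79}
dequeue next → 75; now {79}
dequeue next → 79; now {}
insert 62 → {62}
insert 74 → {62, 74}
insert 44 → {44, 62, 74}
insert 48 → {44, 48, 62, 74}

priority queue: 54, 59, 60, 61, 63, 65, 73, 75, 79; FIFO queue: [60, 65, 59, 54, 79, 61, 75, 73, 63]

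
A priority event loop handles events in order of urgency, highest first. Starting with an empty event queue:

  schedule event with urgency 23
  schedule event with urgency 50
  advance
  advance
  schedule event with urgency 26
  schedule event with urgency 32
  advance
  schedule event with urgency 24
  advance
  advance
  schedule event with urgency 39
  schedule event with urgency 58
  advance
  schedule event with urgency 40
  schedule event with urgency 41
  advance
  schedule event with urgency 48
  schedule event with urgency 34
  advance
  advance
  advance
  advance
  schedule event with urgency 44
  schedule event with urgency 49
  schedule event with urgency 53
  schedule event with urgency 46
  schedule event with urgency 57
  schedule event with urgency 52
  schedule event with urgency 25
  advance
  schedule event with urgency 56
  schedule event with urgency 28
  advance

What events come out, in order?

insert 23 → {23}
insert 50 → {50, 23}
advance → 50; now {23}
advance → 23; now {}
insert 26 → {26}
insert 32 → {32, 26}
advance → 32; now {26}
insert 24 → {26, 24}
advance → 26; now {24}
advance → 24; now {}
insert 39 → {39}
insert 58 → {58, 39}
advance → 58; now {39}
insert 40 → {40, 39}
insert 41 → {41, 40, 39}
advance → 41; now {40, 39}
insert 48 → {48, 40, 39}
insert 34 → {48, 40, 39, 34}
advance → 48; now {40, 39, 34}
advance → 40; now {39, 34}
advance → 39; now {34}
advance → 34; now {}
insert 44 → {44}
insert 49 → {49, 44}
insert 53 → {53, 49, 44}
insert 46 → {53, 49, 46, 44}
insert 57 → {57, 53, 49, 46, 44}
insert 52 → {57, 53, 52, 49, 46, 44}
insert 25 → {57, 53, 52, 49, 46, 44, 25}
advance → 57; now {53, 52, 49, 46, 44, 25}
insert 56 → {56, 53, 52, 49, 46, 44, 25}
insert 28 → {56, 53, 52, 49, 46, 44, 28, 25}
advance → 56; now {53, 52, 49, 46, 44, 28, 25}

50, 23, 32, 26, 24, 58, 41, 48, 40, 39, 34, 57, 56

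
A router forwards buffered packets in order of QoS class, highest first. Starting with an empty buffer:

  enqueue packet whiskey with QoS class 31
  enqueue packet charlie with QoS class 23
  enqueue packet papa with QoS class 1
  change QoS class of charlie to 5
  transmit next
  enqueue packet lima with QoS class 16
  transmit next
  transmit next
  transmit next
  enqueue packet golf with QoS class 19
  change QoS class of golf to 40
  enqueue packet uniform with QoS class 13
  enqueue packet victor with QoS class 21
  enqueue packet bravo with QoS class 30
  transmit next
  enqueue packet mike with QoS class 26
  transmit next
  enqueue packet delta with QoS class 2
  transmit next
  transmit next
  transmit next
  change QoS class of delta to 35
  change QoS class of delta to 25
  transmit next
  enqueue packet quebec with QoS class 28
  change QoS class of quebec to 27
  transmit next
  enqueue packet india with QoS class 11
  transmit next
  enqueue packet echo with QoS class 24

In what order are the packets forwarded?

add whiskey (QoS class 31) → {whiskey:31}
add charlie (QoS class 23) → {whiskey:31, charlie:23}
add papa (QoS class 1) → {whiskey:31, charlie:23, papa:1}
update charlie to QoS class 5 → {whiskey:31, charlie:5, papa:1}
transmit next → whiskey; now {charlie:5, papa:1}
add lima (QoS class 16) → {lima:16, charlie:5, papa:1}
transmit next → lima; now {charlie:5, papa:1}
transmit next → charlie; now {papa:1}
transmit next → papa; now {}
add golf (QoS class 19) → {golf:19}
update golf to QoS class 40 → {golf:40}
add uniform (QoS class 13) → {golf:40, uniform:13}
add victor (QoS class 21) → {golf:40, victor:21, uniform:13}
add bravo (QoS class 30) → {golf:40, bravo:30, victor:21, uniform:13}
transmit next → golf; now {bravo:30, victor:21, uniform:13}
add mike (QoS class 26) → {bravo:30, mike:26, victor:21, uniform:13}
transmit next → bravo; now {mike:26, victor:21, uniform:13}
add delta (QoS class 2) → {mike:26, victor:21, uniform:13, delta:2}
transmit next → mike; now {victor:21, uniform:13, delta:2}
transmit next → victor; now {uniform:13, delta:2}
transmit next → uniform; now {delta:2}
update delta to QoS class 35 → {delta:35}
update delta to QoS class 25 → {delta:25}
transmit next → delta; now {}
add quebec (QoS class 28) → {quebec:28}
update quebec to QoS class 27 → {quebec:27}
transmit next → quebec; now {}
add india (QoS class 11) → {india:11}
transmit next → india; now {}
add echo (QoS class 24) → {echo:24}

[whiskey, lima, charlie, papa, golf, bravo, mike, victor, uniform, delta, quebec, india]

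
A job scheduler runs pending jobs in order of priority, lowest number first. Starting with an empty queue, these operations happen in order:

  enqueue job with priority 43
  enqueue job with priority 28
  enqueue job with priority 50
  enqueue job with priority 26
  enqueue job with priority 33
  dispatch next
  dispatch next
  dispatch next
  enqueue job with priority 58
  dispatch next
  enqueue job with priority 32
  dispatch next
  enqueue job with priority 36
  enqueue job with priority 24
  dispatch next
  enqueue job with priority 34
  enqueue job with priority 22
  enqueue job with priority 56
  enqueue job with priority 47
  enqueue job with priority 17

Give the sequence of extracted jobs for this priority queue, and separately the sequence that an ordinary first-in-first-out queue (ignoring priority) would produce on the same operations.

insert 43 → {43}
insert 28 → {28, 43}
insert 50 → {28, 43, 50}
insert 26 → {26, 28, 43, 50}
insert 33 → {26, 28, 33, 43, 50}
dispatch next → 26; now {28, 33, 43, 50}
dispatch next → 28; now {33, 43, 50}
dispatch next → 33; now {43, 50}
insert 58 → {43, 50, 58}
dispatch next → 43; now {50, 58}
insert 32 → {32, 50, 58}
dispatch next → 32; now {50, 58}
insert 36 → {36, 50, 58}
insert 24 → {24, 36, 50, 58}
dispatch next → 24; now {36, 50, 58}
insert 34 → {34, 36, 50, 58}
insert 22 → {22, 34, 36, 50, 58}
insert 56 → {22, 34, 36, 50, 56, 58}
insert 47 → {22, 34, 36, 47, 50, 56, 58}
insert 17 → {17, 22, 34, 36, 47, 50, 56, 58}

priority queue: 26 → 28 → 33 → 43 → 32 → 24; FIFO queue: [43, 28, 50, 26, 33, 58]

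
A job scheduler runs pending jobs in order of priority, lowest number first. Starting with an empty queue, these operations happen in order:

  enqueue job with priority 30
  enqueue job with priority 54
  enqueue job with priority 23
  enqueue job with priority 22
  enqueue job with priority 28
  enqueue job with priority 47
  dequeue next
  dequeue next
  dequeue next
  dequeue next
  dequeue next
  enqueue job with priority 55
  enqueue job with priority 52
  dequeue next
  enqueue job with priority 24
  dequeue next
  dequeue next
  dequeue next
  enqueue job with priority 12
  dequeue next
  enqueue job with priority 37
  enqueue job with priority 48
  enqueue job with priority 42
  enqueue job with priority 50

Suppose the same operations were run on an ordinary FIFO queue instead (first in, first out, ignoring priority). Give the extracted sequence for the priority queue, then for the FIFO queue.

priority queue: [22, 23, 28, 30, 47, 52, 24, 54, 55, 12]; FIFO queue: 30, 54, 23, 22, 28, 47, 55, 52, 24, 12

insert 30 → {30}
insert 54 → {30, 54}
insert 23 → {23, 30, 54}
insert 22 → {22, 23, 30, 54}
insert 28 → {22, 23, 28, 30, 54}
insert 47 → {22, 23, 28, 30, 47, 54}
dequeue next → 22; now {23, 28, 30, 47, 54}
dequeue next → 23; now {28, 30, 47, 54}
dequeue next → 28; now {30, 47, 54}
dequeue next → 30; now {47, 54}
dequeue next → 47; now {54}
insert 55 → {54, 55}
insert 52 → {52, 54, 55}
dequeue next → 52; now {54, 55}
insert 24 → {24, 54, 55}
dequeue next → 24; now {54, 55}
dequeue next → 54; now {55}
dequeue next → 55; now {}
insert 12 → {12}
dequeue next → 12; now {}
insert 37 → {37}
insert 48 → {37, 48}
insert 42 → {37, 42, 48}
insert 50 → {37, 42, 48, 50}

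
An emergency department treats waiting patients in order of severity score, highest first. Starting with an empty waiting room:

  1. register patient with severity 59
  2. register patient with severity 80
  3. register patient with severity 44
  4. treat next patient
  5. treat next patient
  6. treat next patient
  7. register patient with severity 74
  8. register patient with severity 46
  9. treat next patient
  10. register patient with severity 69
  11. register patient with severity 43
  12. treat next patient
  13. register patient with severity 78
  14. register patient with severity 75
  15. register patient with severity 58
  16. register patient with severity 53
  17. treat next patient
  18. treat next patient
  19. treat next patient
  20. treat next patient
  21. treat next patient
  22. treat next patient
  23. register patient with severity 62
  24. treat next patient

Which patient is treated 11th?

insert 59 → {59}
insert 80 → {80, 59}
insert 44 → {80, 59, 44}
treat next patient → 80; now {59, 44}
treat next patient → 59; now {44}
treat next patient → 44; now {}
insert 74 → {74}
insert 46 → {74, 46}
treat next patient → 74; now {46}
insert 69 → {69, 46}
insert 43 → {69, 46, 43}
treat next patient → 69; now {46, 43}
insert 78 → {78, 46, 43}
insert 75 → {78, 75, 46, 43}
insert 58 → {78, 75, 58, 46, 43}
insert 53 → {78, 75, 58, 53, 46, 43}
treat next patient → 78; now {75, 58, 53, 46, 43}
treat next patient → 75; now {58, 53, 46, 43}
treat next patient → 58; now {53, 46, 43}
treat next patient → 53; now {46, 43}
treat next patient → 46; now {43}
treat next patient → 43; now {}
insert 62 → {62}
treat next patient → 62; now {}

43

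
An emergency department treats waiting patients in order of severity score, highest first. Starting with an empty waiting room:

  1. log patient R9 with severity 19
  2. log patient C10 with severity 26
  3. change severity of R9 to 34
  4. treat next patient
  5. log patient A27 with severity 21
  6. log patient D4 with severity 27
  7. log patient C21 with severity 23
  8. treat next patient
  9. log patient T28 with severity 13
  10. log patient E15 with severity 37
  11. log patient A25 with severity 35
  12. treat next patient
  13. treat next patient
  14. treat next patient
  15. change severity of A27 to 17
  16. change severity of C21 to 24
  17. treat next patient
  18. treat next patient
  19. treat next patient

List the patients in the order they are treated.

add R9 (severity 19) → {R9:19}
add C10 (severity 26) → {C10:26, R9:19}
update R9 to severity 34 → {R9:34, C10:26}
treat next patient → R9; now {C10:26}
add A27 (severity 21) → {C10:26, A27:21}
add D4 (severity 27) → {D4:27, C10:26, A27:21}
add C21 (severity 23) → {D4:27, C10:26, C21:23, A27:21}
treat next patient → D4; now {C10:26, C21:23, A27:21}
add T28 (severity 13) → {C10:26, C21:23, A27:21, T28:13}
add E15 (severity 37) → {E15:37, C10:26, C21:23, A27:21, T28:13}
add A25 (severity 35) → {E15:37, A25:35, C10:26, C21:23, A27:21, T28:13}
treat next patient → E15; now {A25:35, C10:26, C21:23, A27:21, T28:13}
treat next patient → A25; now {C10:26, C21:23, A27:21, T28:13}
treat next patient → C10; now {C21:23, A27:21, T28:13}
update A27 to severity 17 → {C21:23, A27:17, T28:13}
update C21 to severity 24 → {C21:24, A27:17, T28:13}
treat next patient → C21; now {A27:17, T28:13}
treat next patient → A27; now {T28:13}
treat next patient → T28; now {}

R9, D4, E15, A25, C10, C21, A27, T28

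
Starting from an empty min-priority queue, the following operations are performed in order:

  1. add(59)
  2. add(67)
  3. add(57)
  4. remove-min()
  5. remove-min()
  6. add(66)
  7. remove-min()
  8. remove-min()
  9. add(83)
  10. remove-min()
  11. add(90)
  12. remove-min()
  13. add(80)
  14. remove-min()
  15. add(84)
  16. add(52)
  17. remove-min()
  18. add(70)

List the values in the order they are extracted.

insert 59 → {59}
insert 67 → {59, 67}
insert 57 → {57, 59, 67}
remove-min → 57; now {59, 67}
remove-min → 59; now {67}
insert 66 → {66, 67}
remove-min → 66; now {67}
remove-min → 67; now {}
insert 83 → {83}
remove-min → 83; now {}
insert 90 → {90}
remove-min → 90; now {}
insert 80 → {80}
remove-min → 80; now {}
insert 84 → {84}
insert 52 → {52, 84}
remove-min → 52; now {84}
insert 70 → {70, 84}

57, 59, 66, 67, 83, 90, 80, 52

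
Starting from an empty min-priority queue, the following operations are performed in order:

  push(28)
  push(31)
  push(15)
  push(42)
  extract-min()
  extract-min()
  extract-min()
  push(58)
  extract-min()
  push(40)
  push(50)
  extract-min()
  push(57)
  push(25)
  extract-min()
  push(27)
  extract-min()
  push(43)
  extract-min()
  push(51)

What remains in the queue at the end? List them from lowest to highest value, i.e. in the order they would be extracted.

insert 28 → {28}
insert 31 → {28, 31}
insert 15 → {15, 28, 31}
insert 42 → {15, 28, 31, 42}
extract-min → 15; now {28, 31, 42}
extract-min → 28; now {31, 42}
extract-min → 31; now {42}
insert 58 → {42, 58}
extract-min → 42; now {58}
insert 40 → {40, 58}
insert 50 → {40, 50, 58}
extract-min → 40; now {50, 58}
insert 57 → {50, 57, 58}
insert 25 → {25, 50, 57, 58}
extract-min → 25; now {50, 57, 58}
insert 27 → {27, 50, 57, 58}
extract-min → 27; now {50, 57, 58}
insert 43 → {43, 50, 57, 58}
extract-min → 43; now {50, 57, 58}
insert 51 → {50, 51, 57, 58}

[50, 51, 57, 58]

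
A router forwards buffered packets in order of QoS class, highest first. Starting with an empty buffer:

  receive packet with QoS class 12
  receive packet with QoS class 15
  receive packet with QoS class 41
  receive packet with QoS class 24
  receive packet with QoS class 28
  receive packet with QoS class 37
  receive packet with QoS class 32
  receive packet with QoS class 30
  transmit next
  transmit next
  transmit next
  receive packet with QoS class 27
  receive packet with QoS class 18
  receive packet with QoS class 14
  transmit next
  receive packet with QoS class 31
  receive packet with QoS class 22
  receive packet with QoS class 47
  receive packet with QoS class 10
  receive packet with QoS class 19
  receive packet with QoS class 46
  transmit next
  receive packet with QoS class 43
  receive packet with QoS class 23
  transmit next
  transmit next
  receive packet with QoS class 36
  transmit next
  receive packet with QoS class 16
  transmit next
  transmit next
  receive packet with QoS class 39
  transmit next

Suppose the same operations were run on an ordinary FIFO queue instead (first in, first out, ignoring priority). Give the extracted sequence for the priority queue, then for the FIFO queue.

insert 12 → {12}
insert 15 → {15, 12}
insert 41 → {41, 15, 12}
insert 24 → {41, 24, 15, 12}
insert 28 → {41, 28, 24, 15, 12}
insert 37 → {41, 37, 28, 24, 15, 12}
insert 32 → {41, 37, 32, 28, 24, 15, 12}
insert 30 → {41, 37, 32, 30, 28, 24, 15, 12}
transmit next → 41; now {37, 32, 30, 28, 24, 15, 12}
transmit next → 37; now {32, 30, 28, 24, 15, 12}
transmit next → 32; now {30, 28, 24, 15, 12}
insert 27 → {30, 28, 27, 24, 15, 12}
insert 18 → {30, 28, 27, 24, 18, 15, 12}
insert 14 → {30, 28, 27, 24, 18, 15, 14, 12}
transmit next → 30; now {28, 27, 24, 18, 15, 14, 12}
insert 31 → {31, 28, 27, 24, 18, 15, 14, 12}
insert 22 → {31, 28, 27, 24, 22, 18, 15, 14, 12}
insert 47 → {47, 31, 28, 27, 24, 22, 18, 15, 14, 12}
insert 10 → {47, 31, 28, 27, 24, 22, 18, 15, 14, 12, 10}
insert 19 → {47, 31, 28, 27, 24, 22, 19, 18, 15, 14, 12, 10}
insert 46 → {47, 46, 31, 28, 27, 24, 22, 19, 18, 15, 14, 12, 10}
transmit next → 47; now {46, 31, 28, 27, 24, 22, 19, 18, 15, 14, 12, 10}
insert 43 → {46, 43, 31, 28, 27, 24, 22, 19, 18, 15, 14, 12, 10}
insert 23 → {46, 43, 31, 28, 27, 24, 23, 22, 19, 18, 15, 14, 12, 10}
transmit next → 46; now {43, 31, 28, 27, 24, 23, 22, 19, 18, 15, 14, 12, 10}
transmit next → 43; now {31, 28, 27, 24, 23, 22, 19, 18, 15, 14, 12, 10}
insert 36 → {36, 31, 28, 27, 24, 23, 22, 19, 18, 15, 14, 12, 10}
transmit next → 36; now {31, 28, 27, 24, 23, 22, 19, 18, 15, 14, 12, 10}
insert 16 → {31, 28, 27, 24, 23, 22, 19, 18, 16, 15, 14, 12, 10}
transmit next → 31; now {28, 27, 24, 23, 22, 19, 18, 16, 15, 14, 12, 10}
transmit next → 28; now {27, 24, 23, 22, 19, 18, 16, 15, 14, 12, 10}
insert 39 → {39, 27, 24, 23, 22, 19, 18, 16, 15, 14, 12, 10}
transmit next → 39; now {27, 24, 23, 22, 19, 18, 16, 15, 14, 12, 10}

priority queue: 41 → 37 → 32 → 30 → 47 → 46 → 43 → 36 → 31 → 28 → 39; FIFO queue: 12, 15, 41, 24, 28, 37, 32, 30, 27, 18, 14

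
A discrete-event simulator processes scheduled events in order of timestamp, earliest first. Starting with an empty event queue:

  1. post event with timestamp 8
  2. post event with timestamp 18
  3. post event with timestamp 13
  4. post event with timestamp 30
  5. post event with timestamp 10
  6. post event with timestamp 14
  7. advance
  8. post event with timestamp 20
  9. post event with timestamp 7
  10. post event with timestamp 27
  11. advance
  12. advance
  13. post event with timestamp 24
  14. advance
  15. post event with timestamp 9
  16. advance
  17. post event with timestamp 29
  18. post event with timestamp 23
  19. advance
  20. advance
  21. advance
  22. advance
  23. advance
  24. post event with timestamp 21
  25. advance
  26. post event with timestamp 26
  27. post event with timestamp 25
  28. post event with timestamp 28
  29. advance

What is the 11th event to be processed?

21

insert 8 → {8}
insert 18 → {8, 18}
insert 13 → {8, 13, 18}
insert 30 → {8, 13, 18, 30}
insert 10 → {8, 10, 13, 18, 30}
insert 14 → {8, 10, 13, 14, 18, 30}
advance → 8; now {10, 13, 14, 18, 30}
insert 20 → {10, 13, 14, 18, 20, 30}
insert 7 → {7, 10, 13, 14, 18, 20, 30}
insert 27 → {7, 10, 13, 14, 18, 20, 27, 30}
advance → 7; now {10, 13, 14, 18, 20, 27, 30}
advance → 10; now {13, 14, 18, 20, 27, 30}
insert 24 → {13, 14, 18, 20, 24, 27, 30}
advance → 13; now {14, 18, 20, 24, 27, 30}
insert 9 → {9, 14, 18, 20, 24, 27, 30}
advance → 9; now {14, 18, 20, 24, 27, 30}
insert 29 → {14, 18, 20, 24, 27, 29, 30}
insert 23 → {14, 18, 20, 23, 24, 27, 29, 30}
advance → 14; now {18, 20, 23, 24, 27, 29, 30}
advance → 18; now {20, 23, 24, 27, 29, 30}
advance → 20; now {23, 24, 27, 29, 30}
advance → 23; now {24, 27, 29, 30}
advance → 24; now {27, 29, 30}
insert 21 → {21, 27, 29, 30}
advance → 21; now {27, 29, 30}
insert 26 → {26, 27, 29, 30}
insert 25 → {25, 26, 27, 29, 30}
insert 28 → {25, 26, 27, 28, 29, 30}
advance → 25; now {26, 27, 28, 29, 30}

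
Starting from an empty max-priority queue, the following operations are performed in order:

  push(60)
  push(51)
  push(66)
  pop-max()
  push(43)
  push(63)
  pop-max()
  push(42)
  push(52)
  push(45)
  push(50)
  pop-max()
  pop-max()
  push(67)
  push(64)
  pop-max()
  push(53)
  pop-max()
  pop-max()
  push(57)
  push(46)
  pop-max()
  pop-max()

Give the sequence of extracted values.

insert 60 → {60}
insert 51 → {60, 51}
insert 66 → {66, 60, 51}
pop-max → 66; now {60, 51}
insert 43 → {60, 51, 43}
insert 63 → {63, 60, 51, 43}
pop-max → 63; now {60, 51, 43}
insert 42 → {60, 51, 43, 42}
insert 52 → {60, 52, 51, 43, 42}
insert 45 → {60, 52, 51, 45, 43, 42}
insert 50 → {60, 52, 51, 50, 45, 43, 42}
pop-max → 60; now {52, 51, 50, 45, 43, 42}
pop-max → 52; now {51, 50, 45, 43, 42}
insert 67 → {67, 51, 50, 45, 43, 42}
insert 64 → {67, 64, 51, 50, 45, 43, 42}
pop-max → 67; now {64, 51, 50, 45, 43, 42}
insert 53 → {64, 53, 51, 50, 45, 43, 42}
pop-max → 64; now {53, 51, 50, 45, 43, 42}
pop-max → 53; now {51, 50, 45, 43, 42}
insert 57 → {57, 51, 50, 45, 43, 42}
insert 46 → {57, 51, 50, 46, 45, 43, 42}
pop-max → 57; now {51, 50, 46, 45, 43, 42}
pop-max → 51; now {50, 46, 45, 43, 42}

66 → 63 → 60 → 52 → 67 → 64 → 53 → 57 → 51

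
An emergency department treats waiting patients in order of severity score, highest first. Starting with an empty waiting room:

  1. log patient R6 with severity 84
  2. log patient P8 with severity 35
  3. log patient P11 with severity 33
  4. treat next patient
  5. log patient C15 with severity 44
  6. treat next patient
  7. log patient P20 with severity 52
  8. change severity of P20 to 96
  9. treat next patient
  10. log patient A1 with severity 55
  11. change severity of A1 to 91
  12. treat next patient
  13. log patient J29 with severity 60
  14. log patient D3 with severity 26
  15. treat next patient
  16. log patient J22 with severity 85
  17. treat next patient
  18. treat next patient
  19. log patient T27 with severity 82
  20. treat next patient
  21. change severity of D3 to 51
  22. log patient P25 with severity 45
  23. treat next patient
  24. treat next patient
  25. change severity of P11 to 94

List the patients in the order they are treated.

R6, C15, P20, A1, J29, J22, P8, T27, D3, P25

add R6 (severity 84) → {R6:84}
add P8 (severity 35) → {R6:84, P8:35}
add P11 (severity 33) → {R6:84, P8:35, P11:33}
treat next patient → R6; now {P8:35, P11:33}
add C15 (severity 44) → {C15:44, P8:35, P11:33}
treat next patient → C15; now {P8:35, P11:33}
add P20 (severity 52) → {P20:52, P8:35, P11:33}
update P20 to severity 96 → {P20:96, P8:35, P11:33}
treat next patient → P20; now {P8:35, P11:33}
add A1 (severity 55) → {A1:55, P8:35, P11:33}
update A1 to severity 91 → {A1:91, P8:35, P11:33}
treat next patient → A1; now {P8:35, P11:33}
add J29 (severity 60) → {J29:60, P8:35, P11:33}
add D3 (severity 26) → {J29:60, P8:35, P11:33, D3:26}
treat next patient → J29; now {P8:35, P11:33, D3:26}
add J22 (severity 85) → {J22:85, P8:35, P11:33, D3:26}
treat next patient → J22; now {P8:35, P11:33, D3:26}
treat next patient → P8; now {P11:33, D3:26}
add T27 (severity 82) → {T27:82, P11:33, D3:26}
treat next patient → T27; now {P11:33, D3:26}
update D3 to severity 51 → {D3:51, P11:33}
add P25 (severity 45) → {D3:51, P25:45, P11:33}
treat next patient → D3; now {P25:45, P11:33}
treat next patient → P25; now {P11:33}
update P11 to severity 94 → {P11:94}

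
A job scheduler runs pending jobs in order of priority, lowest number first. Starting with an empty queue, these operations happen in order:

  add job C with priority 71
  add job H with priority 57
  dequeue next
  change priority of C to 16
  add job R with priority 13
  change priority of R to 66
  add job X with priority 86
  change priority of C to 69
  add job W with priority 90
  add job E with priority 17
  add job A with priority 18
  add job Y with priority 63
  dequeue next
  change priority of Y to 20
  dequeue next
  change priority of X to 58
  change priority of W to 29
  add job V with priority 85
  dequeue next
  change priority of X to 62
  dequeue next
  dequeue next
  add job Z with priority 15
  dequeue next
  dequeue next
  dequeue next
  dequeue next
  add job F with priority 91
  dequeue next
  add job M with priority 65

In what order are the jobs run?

add C (priority 71) → {C:71}
add H (priority 57) → {H:57, C:71}
dequeue next → H; now {C:71}
update C to priority 16 → {C:16}
add R (priority 13) → {R:13, C:16}
update R to priority 66 → {C:16, R:66}
add X (priority 86) → {C:16, R:66, X:86}
update C to priority 69 → {R:66, C:69, X:86}
add W (priority 90) → {R:66, C:69, X:86, W:90}
add E (priority 17) → {E:17, R:66, C:69, X:86, W:90}
add A (priority 18) → {E:17, A:18, R:66, C:69, X:86, W:90}
add Y (priority 63) → {E:17, A:18, Y:63, R:66, C:69, X:86, W:90}
dequeue next → E; now {A:18, Y:63, R:66, C:69, X:86, W:90}
update Y to priority 20 → {A:18, Y:20, R:66, C:69, X:86, W:90}
dequeue next → A; now {Y:20, R:66, C:69, X:86, W:90}
update X to priority 58 → {Y:20, X:58, R:66, C:69, W:90}
update W to priority 29 → {Y:20, W:29, X:58, R:66, C:69}
add V (priority 85) → {Y:20, W:29, X:58, R:66, C:69, V:85}
dequeue next → Y; now {W:29, X:58, R:66, C:69, V:85}
update X to priority 62 → {W:29, X:62, R:66, C:69, V:85}
dequeue next → W; now {X:62, R:66, C:69, V:85}
dequeue next → X; now {R:66, C:69, V:85}
add Z (priority 15) → {Z:15, R:66, C:69, V:85}
dequeue next → Z; now {R:66, C:69, V:85}
dequeue next → R; now {C:69, V:85}
dequeue next → C; now {V:85}
dequeue next → V; now {}
add F (priority 91) → {F:91}
dequeue next → F; now {}
add M (priority 65) → {M:65}

H, E, A, Y, W, X, Z, R, C, V, F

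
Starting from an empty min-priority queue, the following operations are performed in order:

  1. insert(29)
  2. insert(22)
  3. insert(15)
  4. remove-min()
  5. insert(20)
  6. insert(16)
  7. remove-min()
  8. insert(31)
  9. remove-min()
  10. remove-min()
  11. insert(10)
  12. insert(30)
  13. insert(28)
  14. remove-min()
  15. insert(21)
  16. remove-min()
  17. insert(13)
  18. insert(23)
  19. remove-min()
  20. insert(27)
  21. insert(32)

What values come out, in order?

insert 29 → {29}
insert 22 → {22, 29}
insert 15 → {15, 22, 29}
remove-min → 15; now {22, 29}
insert 20 → {20, 22, 29}
insert 16 → {16, 20, 22, 29}
remove-min → 16; now {20, 22, 29}
insert 31 → {20, 22, 29, 31}
remove-min → 20; now {22, 29, 31}
remove-min → 22; now {29, 31}
insert 10 → {10, 29, 31}
insert 30 → {10, 29, 30, 31}
insert 28 → {10, 28, 29, 30, 31}
remove-min → 10; now {28, 29, 30, 31}
insert 21 → {21, 28, 29, 30, 31}
remove-min → 21; now {28, 29, 30, 31}
insert 13 → {13, 28, 29, 30, 31}
insert 23 → {13, 23, 28, 29, 30, 31}
remove-min → 13; now {23, 28, 29, 30, 31}
insert 27 → {23, 27, 28, 29, 30, 31}
insert 32 → {23, 27, 28, 29, 30, 31, 32}

15, 16, 20, 22, 10, 21, 13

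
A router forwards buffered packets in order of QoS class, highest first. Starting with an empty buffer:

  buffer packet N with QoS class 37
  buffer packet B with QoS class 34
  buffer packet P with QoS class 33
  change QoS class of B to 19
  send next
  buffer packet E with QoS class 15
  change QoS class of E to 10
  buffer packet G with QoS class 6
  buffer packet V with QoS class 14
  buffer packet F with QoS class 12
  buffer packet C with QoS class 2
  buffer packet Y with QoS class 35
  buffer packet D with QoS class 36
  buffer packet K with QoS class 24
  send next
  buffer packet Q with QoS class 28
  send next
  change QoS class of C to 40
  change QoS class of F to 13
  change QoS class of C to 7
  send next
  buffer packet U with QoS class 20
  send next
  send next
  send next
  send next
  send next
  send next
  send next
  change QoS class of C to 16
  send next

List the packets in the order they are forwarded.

add N (QoS class 37) → {N:37}
add B (QoS class 34) → {N:37, B:34}
add P (QoS class 33) → {N:37, B:34, P:33}
update B to QoS class 19 → {N:37, P:33, B:19}
send next → N; now {P:33, B:19}
add E (QoS class 15) → {P:33, B:19, E:15}
update E to QoS class 10 → {P:33, B:19, E:10}
add G (QoS class 6) → {P:33, B:19, E:10, G:6}
add V (QoS class 14) → {P:33, B:19, V:14, E:10, G:6}
add F (QoS class 12) → {P:33, B:19, V:14, F:12, E:10, G:6}
add C (QoS class 2) → {P:33, B:19, V:14, F:12, E:10, G:6, C:2}
add Y (QoS class 35) → {Y:35, P:33, B:19, V:14, F:12, E:10, G:6, C:2}
add D (QoS class 36) → {D:36, Y:35, P:33, B:19, V:14, F:12, E:10, G:6, C:2}
add K (QoS class 24) → {D:36, Y:35, P:33, K:24, B:19, V:14, F:12, E:10, G:6, C:2}
send next → D; now {Y:35, P:33, K:24, B:19, V:14, F:12, E:10, G:6, C:2}
add Q (QoS class 28) → {Y:35, P:33, Q:28, K:24, B:19, V:14, F:12, E:10, G:6, C:2}
send next → Y; now {P:33, Q:28, K:24, B:19, V:14, F:12, E:10, G:6, C:2}
update C to QoS class 40 → {C:40, P:33, Q:28, K:24, B:19, V:14, F:12, E:10, G:6}
update F to QoS class 13 → {C:40, P:33, Q:28, K:24, B:19, V:14, F:13, E:10, G:6}
update C to QoS class 7 → {P:33, Q:28, K:24, B:19, V:14, F:13, E:10, C:7, G:6}
send next → P; now {Q:28, K:24, B:19, V:14, F:13, E:10, C:7, G:6}
add U (QoS class 20) → {Q:28, K:24, U:20, B:19, V:14, F:13, E:10, C:7, G:6}
send next → Q; now {K:24, U:20, B:19, V:14, F:13, E:10, C:7, G:6}
send next → K; now {U:20, B:19, V:14, F:13, E:10, C:7, G:6}
send next → U; now {B:19, V:14, F:13, E:10, C:7, G:6}
send next → B; now {V:14, F:13, E:10, C:7, G:6}
send next → V; now {F:13, E:10, C:7, G:6}
send next → F; now {E:10, C:7, G:6}
send next → E; now {C:7, G:6}
update C to QoS class 16 → {C:16, G:6}
send next → C; now {G:6}

N, D, Y, P, Q, K, U, B, V, F, E, C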